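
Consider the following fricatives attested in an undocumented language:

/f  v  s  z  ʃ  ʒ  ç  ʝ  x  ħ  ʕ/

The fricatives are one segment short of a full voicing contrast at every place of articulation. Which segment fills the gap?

/ɣ/

labiodental: voiceless /f/, voiced /v/.
alveolar: voiceless /s/, voiced /z/.
postalveolar: voiceless /ʃ/, voiced /ʒ/.
palatal: voiceless /ç/, voiced /ʝ/.
velar: voiceless /x/, voiced —.
pharyngeal: voiceless /ħ/, voiced /ʕ/.
The velar row has no voiced member, so the gap is the voiced velar fricative /ɣ/.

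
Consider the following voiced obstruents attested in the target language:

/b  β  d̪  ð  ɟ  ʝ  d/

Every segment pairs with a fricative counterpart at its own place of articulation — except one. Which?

Bilabial: /b/ ~ /β/
Dental: /d̪/ ~ /ð/
Palatal: /ɟ/ ~ /ʝ/
Alveolar: only /d/ (stop); no fricative partner.
So /d/ is the unpaired segment.

/d/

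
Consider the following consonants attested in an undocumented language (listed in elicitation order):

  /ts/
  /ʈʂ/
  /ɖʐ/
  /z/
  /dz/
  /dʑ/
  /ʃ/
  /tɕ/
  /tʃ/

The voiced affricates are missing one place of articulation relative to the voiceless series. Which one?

Voiceless: /ts/ (alveolar), /tʃ/ (postalveolar), /ʈʂ/ (retroflex), /tɕ/ (alveolo-palatal).
Voiced: /dz/ (alveolar), /ɖʐ/ (retroflex), /dʑ/ (alveolo-palatal).
Every place of articulation has a voiced member except postalveolar, where /dʒ/ would be expected.

postalveolar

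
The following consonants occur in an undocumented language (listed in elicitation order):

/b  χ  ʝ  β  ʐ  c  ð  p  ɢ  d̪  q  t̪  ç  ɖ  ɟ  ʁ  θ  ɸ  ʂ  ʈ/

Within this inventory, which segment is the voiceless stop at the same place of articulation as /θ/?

/θ/ is a voiceless dental fricative.
The voiceless stop at the same place is a voiceless dental stop — in this inventory, /t̪/.

/t̪/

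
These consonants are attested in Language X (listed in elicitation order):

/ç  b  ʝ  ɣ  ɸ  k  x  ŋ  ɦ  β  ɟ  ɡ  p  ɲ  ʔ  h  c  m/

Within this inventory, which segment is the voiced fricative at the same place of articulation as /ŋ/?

/ɣ/

/ŋ/ is a velar nasal.
The voiced fricative at the same place is a voiced velar fricative — in this inventory, /ɣ/.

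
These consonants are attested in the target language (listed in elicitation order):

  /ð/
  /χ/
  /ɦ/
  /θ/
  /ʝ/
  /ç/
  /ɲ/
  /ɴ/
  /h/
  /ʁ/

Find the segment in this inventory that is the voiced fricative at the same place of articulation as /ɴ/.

/ɴ/ is an uvular nasal.
The voiced fricative at the same place is a voiced uvular fricative — in this inventory, /ʁ/.

/ʁ/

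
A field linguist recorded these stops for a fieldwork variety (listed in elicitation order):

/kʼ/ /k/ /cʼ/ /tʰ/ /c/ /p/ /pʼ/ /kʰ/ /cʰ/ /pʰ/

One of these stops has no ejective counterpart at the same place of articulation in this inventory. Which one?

Bilabial: /p/ ~ /pʰ/ ~ /pʼ/
Palatal: /c/ ~ /cʰ/ ~ /cʼ/
Velar: /k/ ~ /kʰ/ ~ /kʼ/
Alveolar: only /tʰ/ (aspirated); no ejective partner.
So /tʰ/ is the unpaired segment.

/tʰ/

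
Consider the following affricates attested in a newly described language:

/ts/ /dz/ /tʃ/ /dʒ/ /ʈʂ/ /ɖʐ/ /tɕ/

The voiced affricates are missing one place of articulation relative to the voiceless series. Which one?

alveolar: voiceless /ts/, voiced /dz/.
postalveolar: voiceless /tʃ/, voiced /dʒ/.
retroflex: voiceless /ʈʂ/, voiced /ɖʐ/.
alveolo-palatal: voiceless /tɕ/, voiced —.
Every place of articulation has a voiced member except alveolo-palatal, where /dʑ/ would be expected.

alveolo-palatal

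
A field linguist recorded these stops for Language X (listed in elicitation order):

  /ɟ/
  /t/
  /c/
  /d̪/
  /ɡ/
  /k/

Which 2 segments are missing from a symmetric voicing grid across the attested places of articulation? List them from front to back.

place of articulation  voiceless  voiced  
dental            —         d̪      
alveolar          t         —       
palatal           c         ɟ       
velar             k         ɡ       
Gaps, from front to back: dental lacks voiceless (/t̪/); alveolar lacks voiced (/d/).

/t̪/, /d/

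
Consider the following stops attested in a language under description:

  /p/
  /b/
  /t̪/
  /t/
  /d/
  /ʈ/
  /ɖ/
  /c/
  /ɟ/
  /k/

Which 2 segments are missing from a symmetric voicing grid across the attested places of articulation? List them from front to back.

place of articulation  voiceless  voiced  
bilabial          p         b       
dental            t̪        —       
alveolar          t         d       
retroflex         ʈ         ɖ       
palatal           c         ɟ       
velar             k         —       
Gaps, from front to back: dental lacks voiced (/d̪/); velar lacks voiced (/ɡ/).

/d̪/, /ɡ/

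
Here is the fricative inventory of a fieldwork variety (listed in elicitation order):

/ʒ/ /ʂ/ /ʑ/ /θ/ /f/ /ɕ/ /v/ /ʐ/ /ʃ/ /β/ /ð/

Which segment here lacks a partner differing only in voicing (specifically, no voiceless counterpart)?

Labiodental: /f/ ~ /v/
Dental: /θ/ ~ /ð/
Postalveolar: /ʃ/ ~ /ʒ/
Retroflex: /ʂ/ ~ /ʐ/
Alveolo-palatal: /ɕ/ ~ /ʑ/
Bilabial: only /β/ (voiced); no voiceless partner.
So /β/ is the unpaired segment.

/β/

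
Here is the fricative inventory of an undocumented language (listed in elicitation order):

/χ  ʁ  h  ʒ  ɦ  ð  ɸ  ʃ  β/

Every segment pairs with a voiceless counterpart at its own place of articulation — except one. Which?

Bilabial: /ɸ/ ~ /β/
Postalveolar: /ʃ/ ~ /ʒ/
Uvular: /χ/ ~ /ʁ/
Glottal: /h/ ~ /ɦ/
Dental: only /ð/ (voiced); no voiceless partner.
So /ð/ is the unpaired segment.

/ð/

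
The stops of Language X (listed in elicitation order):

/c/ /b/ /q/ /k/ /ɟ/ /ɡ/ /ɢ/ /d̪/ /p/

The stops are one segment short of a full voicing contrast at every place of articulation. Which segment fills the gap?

/t̪/

bilabial: voiceless /p/, voiced /b/.
dental: voiceless —, voiced /d̪/.
palatal: voiceless /c/, voiced /ɟ/.
velar: voiceless /k/, voiced /ɡ/.
uvular: voiceless /q/, voiced /ɢ/.
The dental row has no voiceless member, so the gap is the voiceless dental stop /t̪/.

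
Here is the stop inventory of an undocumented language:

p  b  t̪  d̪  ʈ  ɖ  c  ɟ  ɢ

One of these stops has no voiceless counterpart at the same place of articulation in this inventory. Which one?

Bilabial: /p/ ~ /b/
Dental: /t̪/ ~ /d̪/
Retroflex: /ʈ/ ~ /ɖ/
Palatal: /c/ ~ /ɟ/
Uvular: only /ɢ/ (voiced); no voiceless partner.
So /ɢ/ is the unpaired segment.

/ɢ/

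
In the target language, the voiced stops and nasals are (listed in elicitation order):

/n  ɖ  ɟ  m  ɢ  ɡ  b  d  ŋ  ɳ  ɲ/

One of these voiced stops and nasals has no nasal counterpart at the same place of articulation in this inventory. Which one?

Bilabial: /b/ ~ /m/
Alveolar: /d/ ~ /n/
Retroflex: /ɖ/ ~ /ɳ/
Palatal: /ɟ/ ~ /ɲ/
Velar: /ɡ/ ~ /ŋ/
Uvular: only /ɢ/ (oral stop); no nasal partner.
So /ɢ/ is the unpaired segment.

/ɢ/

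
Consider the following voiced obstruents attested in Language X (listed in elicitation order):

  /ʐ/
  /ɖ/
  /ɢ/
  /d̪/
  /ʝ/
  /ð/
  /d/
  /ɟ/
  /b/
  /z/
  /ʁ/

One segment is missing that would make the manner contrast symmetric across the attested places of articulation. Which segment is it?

place of articulation  stop      fricative
bilabial          b         —       
dental            d̪        ð       
alveolar          d         z       
retroflex         ɖ         ʐ       
palatal           ɟ         ʝ       
uvular            ɢ         ʁ       
The bilabial row has no fricative member, so the gap is the bilabial fricative /β/.

/β/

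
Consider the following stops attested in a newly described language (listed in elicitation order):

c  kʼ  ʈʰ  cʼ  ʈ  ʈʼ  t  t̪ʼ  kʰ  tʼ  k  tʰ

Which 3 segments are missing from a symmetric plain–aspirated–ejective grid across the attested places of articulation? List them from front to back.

place of articulation  plain     aspirated  ejective
dental            —         —         t̪ʼ     
alveolar          t         tʰ        tʼ      
retroflex         ʈ         ʈʰ        ʈʼ      
palatal           c         —         cʼ      
velar             k         kʰ        kʼ      
Gaps, from front to back: dental lacks plain (/t̪/); dental lacks aspirated (/t̪ʰ/); palatal lacks aspirated (/cʰ/).

/t̪/, /t̪ʰ/, /cʰ/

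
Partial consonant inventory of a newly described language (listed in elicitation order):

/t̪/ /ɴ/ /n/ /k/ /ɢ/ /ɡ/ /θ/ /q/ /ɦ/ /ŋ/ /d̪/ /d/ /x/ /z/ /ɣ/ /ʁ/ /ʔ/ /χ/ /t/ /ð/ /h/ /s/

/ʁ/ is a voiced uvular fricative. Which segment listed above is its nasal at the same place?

/ɴ/

The nasal at the same place is an uvular nasal — in this inventory, /ɴ/.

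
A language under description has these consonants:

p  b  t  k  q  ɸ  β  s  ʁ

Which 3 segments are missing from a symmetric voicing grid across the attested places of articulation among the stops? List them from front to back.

/d/, /ɡ/, /ɢ/

bilabial: voiceless /p/, voiced /b/.
alveolar: voiceless /t/, voiced —.
velar: voiceless /k/, voiced —.
uvular: voiceless /q/, voiced —.
Gaps, from front to back: alveolar lacks voiced (/d/); velar lacks voiced (/ɡ/); uvular lacks voiced (/ɢ/).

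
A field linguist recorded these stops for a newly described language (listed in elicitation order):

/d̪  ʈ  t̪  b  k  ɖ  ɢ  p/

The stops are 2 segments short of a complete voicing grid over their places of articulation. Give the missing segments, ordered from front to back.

Voiceless: /p/ (bilabial), /t̪/ (dental), /ʈ/ (retroflex), /k/ (velar).
Voiced: /b/ (bilabial), /d̪/ (dental), /ɖ/ (retroflex), /ɢ/ (uvular).
Gaps, from front to back: velar lacks voiced (/ɡ/); uvular lacks voiceless (/q/).

/ɡ/, /q/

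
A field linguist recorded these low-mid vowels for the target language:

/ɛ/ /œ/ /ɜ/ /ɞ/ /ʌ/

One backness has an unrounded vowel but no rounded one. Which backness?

backness          unrounded  rounded 
front             ɛ         œ       
central           ɜ         ɞ       
back              ʌ         —       
Every backness has a rounded member except back, where /ɔ/ would be expected.

back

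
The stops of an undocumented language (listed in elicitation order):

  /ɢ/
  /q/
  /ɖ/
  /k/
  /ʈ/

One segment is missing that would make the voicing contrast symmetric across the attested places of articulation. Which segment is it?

/ɡ/

place of articulation  voiceless  voiced  
retroflex         ʈ         ɖ       
velar             k         —       
uvular            q         ɢ       
The velar row has no voiced member, so the gap is the voiced velar stop /ɡ/.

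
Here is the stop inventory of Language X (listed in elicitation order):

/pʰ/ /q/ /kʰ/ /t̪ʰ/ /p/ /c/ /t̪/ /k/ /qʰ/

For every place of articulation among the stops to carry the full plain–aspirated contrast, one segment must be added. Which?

/cʰ/

Plain: /p/ (bilabial), /t̪/ (dental), /c/ (palatal), /k/ (velar), /q/ (uvular).
Aspirated: /pʰ/ (bilabial), /t̪ʰ/ (dental), /kʰ/ (velar), /qʰ/ (uvular).
The palatal row has no aspirated member, so the gap is the aspirated palatal stop /cʰ/.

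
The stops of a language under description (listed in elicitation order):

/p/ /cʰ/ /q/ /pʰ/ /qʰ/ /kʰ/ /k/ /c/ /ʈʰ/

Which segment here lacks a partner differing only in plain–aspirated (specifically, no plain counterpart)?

Bilabial: /p/ ~ /pʰ/
Palatal: /c/ ~ /cʰ/
Velar: /k/ ~ /kʰ/
Uvular: /q/ ~ /qʰ/
Retroflex: only /ʈʰ/ (aspirated); no plain partner.
So /ʈʰ/ is the unpaired segment.

/ʈʰ/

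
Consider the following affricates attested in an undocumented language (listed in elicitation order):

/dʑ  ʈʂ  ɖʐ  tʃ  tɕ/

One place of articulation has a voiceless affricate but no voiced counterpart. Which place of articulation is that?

Voiceless: /tʃ/ (postalveolar), /ʈʂ/ (retroflex), /tɕ/ (alveolo-palatal).
Voiced: /ɖʐ/ (retroflex), /dʑ/ (alveolo-palatal).
Every place of articulation has a voiced member except postalveolar, where /dʒ/ would be expected.

postalveolar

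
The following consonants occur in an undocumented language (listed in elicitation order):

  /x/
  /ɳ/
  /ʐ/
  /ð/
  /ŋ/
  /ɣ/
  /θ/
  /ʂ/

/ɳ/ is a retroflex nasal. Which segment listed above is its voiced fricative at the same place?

/ʐ/

The voiced fricative at the same place is a voiced retroflex fricative — in this inventory, /ʐ/.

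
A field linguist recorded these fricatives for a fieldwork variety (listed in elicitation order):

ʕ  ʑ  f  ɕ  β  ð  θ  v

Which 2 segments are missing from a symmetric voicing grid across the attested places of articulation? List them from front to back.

/ɸ/, /ħ/

bilabial: voiceless —, voiced /β/.
labiodental: voiceless /f/, voiced /v/.
dental: voiceless /θ/, voiced /ð/.
alveolo-palatal: voiceless /ɕ/, voiced /ʑ/.
pharyngeal: voiceless —, voiced /ʕ/.
Gaps, from front to back: bilabial lacks voiceless (/ɸ/); pharyngeal lacks voiceless (/ħ/).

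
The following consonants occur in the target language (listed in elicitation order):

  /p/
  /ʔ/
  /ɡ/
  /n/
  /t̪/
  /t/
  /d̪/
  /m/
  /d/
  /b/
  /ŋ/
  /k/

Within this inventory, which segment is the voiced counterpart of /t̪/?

/t̪/ is a voiceless dental stop.
The voiced counterpart is a voiced dental stop — in this inventory, /d̪/.

/d̪/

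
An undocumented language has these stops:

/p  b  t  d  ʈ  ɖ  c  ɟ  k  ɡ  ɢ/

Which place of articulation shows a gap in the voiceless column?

Voiceless: /p/ (bilabial), /t/ (alveolar), /ʈ/ (retroflex), /c/ (palatal), /k/ (velar).
Voiced: /b/ (bilabial), /d/ (alveolar), /ɖ/ (retroflex), /ɟ/ (palatal), /ɡ/ (velar), /ɢ/ (uvular).
Every place of articulation has a voiceless member except uvular, where /q/ would be expected.

uvular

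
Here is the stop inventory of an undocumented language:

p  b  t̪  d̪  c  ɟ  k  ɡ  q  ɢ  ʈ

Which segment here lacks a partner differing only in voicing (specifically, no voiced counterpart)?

/ʈ/

Bilabial: /p/ ~ /b/
Dental: /t̪/ ~ /d̪/
Palatal: /c/ ~ /ɟ/
Velar: /k/ ~ /ɡ/
Uvular: /q/ ~ /ɢ/
Retroflex: only /ʈ/ (voiceless); no voiced partner.
So /ʈ/ is the unpaired segment.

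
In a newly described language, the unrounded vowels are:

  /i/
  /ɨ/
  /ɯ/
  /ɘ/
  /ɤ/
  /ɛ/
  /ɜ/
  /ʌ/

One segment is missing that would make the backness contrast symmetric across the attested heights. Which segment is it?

Front: /i/ (high), /ɛ/ (low-mid).
Central: /ɨ/ (high), /ɘ/ (high-mid), /ɜ/ (low-mid).
Back: /ɯ/ (high), /ɤ/ (high-mid), /ʌ/ (low-mid).
The high-mid row has no front member, so the gap is the high-mid front unrounded vowel /e/.

/e/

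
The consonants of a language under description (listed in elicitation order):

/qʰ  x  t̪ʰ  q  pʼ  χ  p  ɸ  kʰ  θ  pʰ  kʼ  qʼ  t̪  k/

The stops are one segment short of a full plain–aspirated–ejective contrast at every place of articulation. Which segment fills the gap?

place of articulation  plain     aspirated  ejective
bilabial          p         pʰ        pʼ      
dental            t̪        t̪ʰ       —       
velar             k         kʰ        kʼ      
uvular            q         qʰ        qʼ      
The dental row has no ejective member, so the gap is the ejective dental stop /t̪ʼ/.

/t̪ʼ/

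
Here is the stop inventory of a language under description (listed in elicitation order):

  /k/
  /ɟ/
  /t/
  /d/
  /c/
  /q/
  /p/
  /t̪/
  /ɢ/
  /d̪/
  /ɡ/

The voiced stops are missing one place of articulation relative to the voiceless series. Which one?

Voiceless: /p/ (bilabial), /t̪/ (dental), /t/ (alveolar), /c/ (palatal), /k/ (velar), /q/ (uvular).
Voiced: /d̪/ (dental), /d/ (alveolar), /ɟ/ (palatal), /ɡ/ (velar), /ɢ/ (uvular).
Every place of articulation has a voiced member except bilabial, where /b/ would be expected.

bilabial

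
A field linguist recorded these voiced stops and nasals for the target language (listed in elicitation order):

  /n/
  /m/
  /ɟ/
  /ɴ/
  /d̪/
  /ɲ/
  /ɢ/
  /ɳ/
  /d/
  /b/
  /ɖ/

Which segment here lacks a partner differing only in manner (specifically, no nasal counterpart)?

/d̪/

Bilabial: /b/ ~ /m/
Alveolar: /d/ ~ /n/
Retroflex: /ɖ/ ~ /ɳ/
Palatal: /ɟ/ ~ /ɲ/
Uvular: /ɢ/ ~ /ɴ/
Dental: only /d̪/ (oral stop); no nasal partner.
So /d̪/ is the unpaired segment.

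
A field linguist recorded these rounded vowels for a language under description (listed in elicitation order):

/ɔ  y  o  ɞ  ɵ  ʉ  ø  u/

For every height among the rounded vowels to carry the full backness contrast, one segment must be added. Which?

/œ/

height            front     central   back    
high              y         ʉ         u       
high-mid          ø         ɵ         o       
low-mid           —         ɞ         ɔ       
The low-mid row has no front member, so the gap is the low-mid front rounded vowel /œ/.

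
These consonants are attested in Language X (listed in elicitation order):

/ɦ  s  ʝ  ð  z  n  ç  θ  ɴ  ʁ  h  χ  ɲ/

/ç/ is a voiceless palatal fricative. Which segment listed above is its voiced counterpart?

The voiced counterpart is a voiced palatal fricative — in this inventory, /ʝ/.

/ʝ/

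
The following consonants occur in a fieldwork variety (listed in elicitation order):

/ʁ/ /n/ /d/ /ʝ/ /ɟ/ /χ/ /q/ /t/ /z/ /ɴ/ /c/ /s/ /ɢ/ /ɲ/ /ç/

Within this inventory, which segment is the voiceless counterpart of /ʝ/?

/ʝ/ is a voiced palatal fricative.
The voiceless counterpart is a voiceless palatal fricative — in this inventory, /ç/.

/ç/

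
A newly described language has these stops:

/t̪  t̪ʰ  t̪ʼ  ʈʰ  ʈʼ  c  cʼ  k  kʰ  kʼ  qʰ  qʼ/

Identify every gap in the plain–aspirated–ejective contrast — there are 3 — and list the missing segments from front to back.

/ʈ/, /cʰ/, /q/

place of articulation  plain     aspirated  ejective
dental            t̪        t̪ʰ       t̪ʼ     
retroflex         —         ʈʰ        ʈʼ      
palatal           c         —         cʼ      
velar             k         kʰ        kʼ      
uvular            —         qʰ        qʼ      
Gaps, from front to back: retroflex lacks plain (/ʈ/); palatal lacks aspirated (/cʰ/); uvular lacks plain (/q/).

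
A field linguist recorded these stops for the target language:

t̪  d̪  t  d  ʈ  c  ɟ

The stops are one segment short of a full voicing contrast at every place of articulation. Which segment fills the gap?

Voiceless: /t̪/ (dental), /t/ (alveolar), /ʈ/ (retroflex), /c/ (palatal).
Voiced: /d̪/ (dental), /d/ (alveolar), /ɟ/ (palatal).
The retroflex row has no voiced member, so the gap is the voiced retroflex stop /ɖ/.

/ɖ/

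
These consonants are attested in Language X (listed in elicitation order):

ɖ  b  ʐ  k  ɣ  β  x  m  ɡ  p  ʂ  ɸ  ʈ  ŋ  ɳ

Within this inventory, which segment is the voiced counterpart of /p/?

/b/

/p/ is a voiceless bilabial stop.
The voiced counterpart is a voiced bilabial stop — in this inventory, /b/.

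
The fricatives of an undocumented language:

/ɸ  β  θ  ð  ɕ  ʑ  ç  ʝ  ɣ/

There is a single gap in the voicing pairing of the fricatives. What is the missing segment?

/x/

Voiceless: /ɸ/ (bilabial), /θ/ (dental), /ɕ/ (alveolo-palatal), /ç/ (palatal).
Voiced: /β/ (bilabial), /ð/ (dental), /ʑ/ (alveolo-palatal), /ʝ/ (palatal), /ɣ/ (velar).
The velar row has no voiceless member, so the gap is the voiceless velar fricative /x/.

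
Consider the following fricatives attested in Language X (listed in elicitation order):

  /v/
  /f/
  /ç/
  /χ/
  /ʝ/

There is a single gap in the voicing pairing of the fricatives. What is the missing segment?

Voiceless: /f/ (labiodental), /ç/ (palatal), /χ/ (uvular).
Voiced: /v/ (labiodental), /ʝ/ (palatal).
The uvular row has no voiced member, so the gap is the voiced uvular fricative /ʁ/.

/ʁ/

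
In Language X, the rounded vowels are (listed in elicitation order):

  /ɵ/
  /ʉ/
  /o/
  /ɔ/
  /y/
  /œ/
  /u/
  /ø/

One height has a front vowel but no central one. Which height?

low-mid

Front: /y/ (high), /ø/ (high-mid), /œ/ (low-mid).
Central: /ʉ/ (high), /ɵ/ (high-mid).
Back: /u/ (high), /o/ (high-mid), /ɔ/ (low-mid).
Every height has a central member except low-mid, where /ɞ/ would be expected.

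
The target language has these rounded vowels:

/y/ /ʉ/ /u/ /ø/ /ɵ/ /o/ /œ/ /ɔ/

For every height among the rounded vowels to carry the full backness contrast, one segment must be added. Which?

high: front /y/, central /ʉ/, back /u/.
high-mid: front /ø/, central /ɵ/, back /o/.
low-mid: front /œ/, central —, back /ɔ/.
The low-mid row has no central member, so the gap is the low-mid central rounded vowel /ɞ/.

/ɞ/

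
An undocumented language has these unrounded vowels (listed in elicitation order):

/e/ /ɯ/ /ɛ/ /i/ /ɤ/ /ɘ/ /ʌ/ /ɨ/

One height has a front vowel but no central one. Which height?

height            front     central   back    
high              i         ɨ         ɯ       
high-mid          e         ɘ         ɤ       
low-mid           ɛ         —         ʌ       
Every height has a central member except low-mid, where /ɜ/ would be expected.

low-mid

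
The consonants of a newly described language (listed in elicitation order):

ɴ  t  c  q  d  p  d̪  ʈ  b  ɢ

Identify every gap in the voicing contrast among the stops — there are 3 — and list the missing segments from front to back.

bilabial: voiceless /p/, voiced /b/.
dental: voiceless —, voiced /d̪/.
alveolar: voiceless /t/, voiced /d/.
retroflex: voiceless /ʈ/, voiced —.
palatal: voiceless /c/, voiced —.
uvular: voiceless /q/, voiced /ɢ/.
Gaps, from front to back: dental lacks voiceless (/t̪/); retroflex lacks voiced (/ɖ/); palatal lacks voiced (/ɟ/).

/t̪/, /ɖ/, /ɟ/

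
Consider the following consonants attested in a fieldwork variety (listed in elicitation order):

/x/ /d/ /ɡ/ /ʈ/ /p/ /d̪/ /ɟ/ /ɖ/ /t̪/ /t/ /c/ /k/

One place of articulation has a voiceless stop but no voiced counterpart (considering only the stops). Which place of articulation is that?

bilabial

Voiceless: /p/ (bilabial), /t̪/ (dental), /t/ (alveolar), /ʈ/ (retroflex), /c/ (palatal), /k/ (velar).
Voiced: /d̪/ (dental), /d/ (alveolar), /ɖ/ (retroflex), /ɟ/ (palatal), /ɡ/ (velar).
Every place of articulation has a voiced member except bilabial, where /b/ would be expected.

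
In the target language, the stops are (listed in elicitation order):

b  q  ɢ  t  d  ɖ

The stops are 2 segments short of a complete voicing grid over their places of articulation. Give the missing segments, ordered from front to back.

place of articulation  voiceless  voiced  
bilabial          —         b       
alveolar          t         d       
retroflex         —         ɖ       
uvular            q         ɢ       
Gaps, from front to back: bilabial lacks voiceless (/p/); retroflex lacks voiceless (/ʈ/).

/p/, /ʈ/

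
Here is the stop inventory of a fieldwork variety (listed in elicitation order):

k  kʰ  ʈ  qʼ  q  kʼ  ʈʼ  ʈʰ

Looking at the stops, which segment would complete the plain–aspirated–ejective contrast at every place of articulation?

retroflex: plain /ʈ/, aspirated /ʈʰ/, ejective /ʈʼ/.
velar: plain /k/, aspirated /kʰ/, ejective /kʼ/.
uvular: plain /q/, aspirated —, ejective /qʼ/.
The uvular row has no aspirated member, so the gap is the aspirated uvular stop /qʰ/.

/qʰ/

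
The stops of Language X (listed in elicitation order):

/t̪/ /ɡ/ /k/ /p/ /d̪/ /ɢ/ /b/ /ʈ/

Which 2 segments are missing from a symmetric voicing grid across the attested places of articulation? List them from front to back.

/ɖ/, /q/

place of articulation  voiceless  voiced  
bilabial          p         b       
dental            t̪        d̪      
retroflex         ʈ         —       
velar             k         ɡ       
uvular            —         ɢ       
Gaps, from front to back: retroflex lacks voiced (/ɖ/); uvular lacks voiceless (/q/).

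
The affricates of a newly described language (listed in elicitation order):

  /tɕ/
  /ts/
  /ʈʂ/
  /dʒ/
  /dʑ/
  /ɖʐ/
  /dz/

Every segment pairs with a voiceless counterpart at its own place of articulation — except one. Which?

Alveolar: /ts/ ~ /dz/
Retroflex: /ʈʂ/ ~ /ɖʐ/
Alveolo-palatal: /tɕ/ ~ /dʑ/
Postalveolar: only /dʒ/ (voiced); no voiceless partner.
So /dʒ/ is the unpaired segment.

/dʒ/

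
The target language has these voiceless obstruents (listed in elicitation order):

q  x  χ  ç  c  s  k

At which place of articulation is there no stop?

alveolar: stop —, fricative /s/.
palatal: stop /c/, fricative /ç/.
velar: stop /k/, fricative /x/.
uvular: stop /q/, fricative /χ/.
Every place of articulation has a stop member except alveolar, where /t/ would be expected.

alveolar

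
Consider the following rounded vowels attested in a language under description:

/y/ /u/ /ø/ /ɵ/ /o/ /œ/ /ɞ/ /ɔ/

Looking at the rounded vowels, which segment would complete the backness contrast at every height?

high: front /y/, central —, back /u/.
high-mid: front /ø/, central /ɵ/, back /o/.
low-mid: front /œ/, central /ɞ/, back /ɔ/.
The high row has no central member, so the gap is the high central rounded vowel /ʉ/.

/ʉ/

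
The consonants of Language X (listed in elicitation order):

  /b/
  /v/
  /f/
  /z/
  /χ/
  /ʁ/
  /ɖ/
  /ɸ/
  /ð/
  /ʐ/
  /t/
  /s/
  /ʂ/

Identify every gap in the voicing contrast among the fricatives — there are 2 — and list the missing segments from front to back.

/β/, /θ/

Voiceless: /ɸ/ (bilabial), /f/ (labiodental), /s/ (alveolar), /ʂ/ (retroflex), /χ/ (uvular).
Voiced: /v/ (labiodental), /ð/ (dental), /z/ (alveolar), /ʐ/ (retroflex), /ʁ/ (uvular).
Gaps, from front to back: bilabial lacks voiced (/β/); dental lacks voiceless (/θ/).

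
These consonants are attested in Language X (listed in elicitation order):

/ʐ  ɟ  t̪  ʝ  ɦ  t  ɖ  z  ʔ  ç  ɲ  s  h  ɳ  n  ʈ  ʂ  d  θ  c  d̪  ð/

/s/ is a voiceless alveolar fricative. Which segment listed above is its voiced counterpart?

/z/

The voiced counterpart is a voiced alveolar fricative — in this inventory, /z/.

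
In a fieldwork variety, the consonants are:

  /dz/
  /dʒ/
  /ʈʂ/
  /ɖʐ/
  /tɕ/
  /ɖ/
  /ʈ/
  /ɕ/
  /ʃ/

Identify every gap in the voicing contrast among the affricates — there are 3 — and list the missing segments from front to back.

alveolar: voiceless —, voiced /dz/.
postalveolar: voiceless —, voiced /dʒ/.
retroflex: voiceless /ʈʂ/, voiced /ɖʐ/.
alveolo-palatal: voiceless /tɕ/, voiced —.
Gaps, from front to back: alveolar lacks voiceless (/ts/); postalveolar lacks voiceless (/tʃ/); alveolo-palatal lacks voiced (/dʑ/).

/ts/, /tʃ/, /dʑ/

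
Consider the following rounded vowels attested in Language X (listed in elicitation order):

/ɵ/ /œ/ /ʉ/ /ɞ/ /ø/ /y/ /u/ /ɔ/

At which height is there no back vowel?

high: front /y/, central /ʉ/, back /u/.
high-mid: front /ø/, central /ɵ/, back —.
low-mid: front /œ/, central /ɞ/, back /ɔ/.
Every height has a back member except high-mid, where /o/ would be expected.

high-mid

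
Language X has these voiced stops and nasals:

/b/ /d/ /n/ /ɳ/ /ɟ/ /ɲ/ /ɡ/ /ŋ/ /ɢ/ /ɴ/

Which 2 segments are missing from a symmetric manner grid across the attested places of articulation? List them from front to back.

bilabial: oral stop /b/, nasal —.
alveolar: oral stop /d/, nasal /n/.
retroflex: oral stop —, nasal /ɳ/.
palatal: oral stop /ɟ/, nasal /ɲ/.
velar: oral stop /ɡ/, nasal /ŋ/.
uvular: oral stop /ɢ/, nasal /ɴ/.
Gaps, from front to back: bilabial lacks nasal (/m/); retroflex lacks oral stop (/ɖ/).

/m/, /ɖ/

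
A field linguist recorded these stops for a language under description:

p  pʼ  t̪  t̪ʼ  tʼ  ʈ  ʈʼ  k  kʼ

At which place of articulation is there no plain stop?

bilabial: plain /p/, ejective /pʼ/.
dental: plain /t̪/, ejective /t̪ʼ/.
alveolar: plain —, ejective /tʼ/.
retroflex: plain /ʈ/, ejective /ʈʼ/.
velar: plain /k/, ejective /kʼ/.
Every place of articulation has a plain member except alveolar, where /t/ would be expected.

alveolar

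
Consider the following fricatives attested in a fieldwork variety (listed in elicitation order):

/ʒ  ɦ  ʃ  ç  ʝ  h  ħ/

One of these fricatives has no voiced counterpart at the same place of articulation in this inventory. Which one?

/ħ/

Postalveolar: /ʃ/ ~ /ʒ/
Palatal: /ç/ ~ /ʝ/
Glottal: /h/ ~ /ɦ/
Pharyngeal: only /ħ/ (voiceless); no voiced partner.
So /ħ/ is the unpaired segment.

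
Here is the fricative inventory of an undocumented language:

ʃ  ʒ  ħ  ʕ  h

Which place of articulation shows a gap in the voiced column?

glottal

Voiceless: /ʃ/ (postalveolar), /ħ/ (pharyngeal), /h/ (glottal).
Voiced: /ʒ/ (postalveolar), /ʕ/ (pharyngeal).
Every place of articulation has a voiced member except glottal, where /ɦ/ would be expected.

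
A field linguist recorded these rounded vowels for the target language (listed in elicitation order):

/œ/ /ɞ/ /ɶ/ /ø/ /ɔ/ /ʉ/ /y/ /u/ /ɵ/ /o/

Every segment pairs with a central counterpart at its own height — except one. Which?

/ɶ/

High: /y/ ~ /ʉ/ ~ /u/
High-mid: /ø/ ~ /ɵ/ ~ /o/
Low-mid: /œ/ ~ /ɞ/ ~ /ɔ/
Low: only /ɶ/ (front); no central partner.
So /ɶ/ is the unpaired segment.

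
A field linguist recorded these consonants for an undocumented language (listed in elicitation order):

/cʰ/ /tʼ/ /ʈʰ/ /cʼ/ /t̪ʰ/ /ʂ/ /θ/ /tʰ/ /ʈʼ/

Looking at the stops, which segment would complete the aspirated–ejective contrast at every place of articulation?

Aspirated: /t̪ʰ/ (dental), /tʰ/ (alveolar), /ʈʰ/ (retroflex), /cʰ/ (palatal).
Ejective: /tʼ/ (alveolar), /ʈʼ/ (retroflex), /cʼ/ (palatal).
The dental row has no ejective member, so the gap is the ejective dental stop /t̪ʼ/.

/t̪ʼ/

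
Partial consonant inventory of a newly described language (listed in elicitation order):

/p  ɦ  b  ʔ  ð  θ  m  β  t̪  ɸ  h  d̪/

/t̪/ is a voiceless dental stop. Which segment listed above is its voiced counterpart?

/d̪/

The voiced counterpart is a voiced dental stop — in this inventory, /d̪/.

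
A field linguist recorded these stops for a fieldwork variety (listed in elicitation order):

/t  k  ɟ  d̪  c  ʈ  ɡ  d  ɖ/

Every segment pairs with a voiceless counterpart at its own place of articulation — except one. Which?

Alveolar: /t/ ~ /d/
Retroflex: /ʈ/ ~ /ɖ/
Palatal: /c/ ~ /ɟ/
Velar: /k/ ~ /ɡ/
Dental: only /d̪/ (voiced); no voiceless partner.
So /d̪/ is the unpaired segment.

/d̪/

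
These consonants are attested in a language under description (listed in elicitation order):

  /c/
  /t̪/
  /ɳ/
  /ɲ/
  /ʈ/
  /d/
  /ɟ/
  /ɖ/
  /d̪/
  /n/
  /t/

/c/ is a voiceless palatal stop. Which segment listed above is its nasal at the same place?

The nasal at the same place is a palatal nasal — in this inventory, /ɲ/.

/ɲ/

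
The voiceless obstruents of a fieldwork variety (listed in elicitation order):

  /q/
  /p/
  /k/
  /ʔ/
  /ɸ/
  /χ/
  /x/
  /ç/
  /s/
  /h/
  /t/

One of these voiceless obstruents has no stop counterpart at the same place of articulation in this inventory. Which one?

Bilabial: /p/ ~ /ɸ/
Alveolar: /t/ ~ /s/
Velar: /k/ ~ /x/
Uvular: /q/ ~ /χ/
Glottal: /ʔ/ ~ /h/
Palatal: only /ç/ (fricative); no stop partner.
So /ç/ is the unpaired segment.

/ç/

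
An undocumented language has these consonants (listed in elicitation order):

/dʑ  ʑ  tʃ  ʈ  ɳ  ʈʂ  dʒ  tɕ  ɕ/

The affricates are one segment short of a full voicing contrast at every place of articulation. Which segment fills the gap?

postalveolar: voiceless /tʃ/, voiced /dʒ/.
retroflex: voiceless /ʈʂ/, voiced —.
alveolo-palatal: voiceless /tɕ/, voiced /dʑ/.
The retroflex row has no voiced member, so the gap is the voiced retroflex affricate /ɖʐ/.

/ɖʐ/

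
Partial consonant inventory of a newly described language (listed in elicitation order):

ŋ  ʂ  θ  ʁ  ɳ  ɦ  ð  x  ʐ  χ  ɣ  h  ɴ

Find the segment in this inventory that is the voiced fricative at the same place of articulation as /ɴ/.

/ʁ/

/ɴ/ is an uvular nasal.
The voiced fricative at the same place is a voiced uvular fricative — in this inventory, /ʁ/.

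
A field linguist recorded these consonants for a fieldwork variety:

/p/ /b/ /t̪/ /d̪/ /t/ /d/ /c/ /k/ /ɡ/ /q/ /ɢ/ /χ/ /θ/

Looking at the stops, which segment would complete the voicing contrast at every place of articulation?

place of articulation  voiceless  voiced  
bilabial          p         b       
dental            t̪        d̪      
alveolar          t         d       
palatal           c         —       
velar             k         ɡ       
uvular            q         ɢ       
The palatal row has no voiced member, so the gap is the voiced palatal stop /ɟ/.

/ɟ/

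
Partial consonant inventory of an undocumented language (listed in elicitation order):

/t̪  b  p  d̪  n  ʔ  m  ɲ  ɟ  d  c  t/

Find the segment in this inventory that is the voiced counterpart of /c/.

/ɟ/

/c/ is a voiceless palatal stop.
The voiced counterpart is a voiced palatal stop — in this inventory, /ɟ/.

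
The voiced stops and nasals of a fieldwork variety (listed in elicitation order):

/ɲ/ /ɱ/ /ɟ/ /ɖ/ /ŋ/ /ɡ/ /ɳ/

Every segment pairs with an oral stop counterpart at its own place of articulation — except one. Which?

Retroflex: /ɖ/ ~ /ɳ/
Palatal: /ɟ/ ~ /ɲ/
Velar: /ɡ/ ~ /ŋ/
Labiodental: only /ɱ/ (nasal); no oral stop partner.
So /ɱ/ is the unpaired segment.

/ɱ/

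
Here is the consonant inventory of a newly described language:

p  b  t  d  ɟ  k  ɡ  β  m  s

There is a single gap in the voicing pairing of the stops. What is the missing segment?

bilabial: voiceless /p/, voiced /b/.
alveolar: voiceless /t/, voiced /d/.
palatal: voiceless —, voiced /ɟ/.
velar: voiceless /k/, voiced /ɡ/.
The palatal row has no voiceless member, so the gap is the voiceless palatal stop /c/.

/c/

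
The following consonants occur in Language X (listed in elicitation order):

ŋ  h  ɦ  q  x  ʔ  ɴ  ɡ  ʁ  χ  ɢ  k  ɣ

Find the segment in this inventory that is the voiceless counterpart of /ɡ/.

/ɡ/ is a voiced velar stop.
The voiceless counterpart is a voiceless velar stop — in this inventory, /k/.

/k/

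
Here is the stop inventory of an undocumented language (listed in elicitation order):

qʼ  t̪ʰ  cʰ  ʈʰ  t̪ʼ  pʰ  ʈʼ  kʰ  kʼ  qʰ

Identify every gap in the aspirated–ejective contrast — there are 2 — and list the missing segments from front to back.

/pʼ/, /cʼ/

place of articulation  aspirated  ejective
bilabial          pʰ        —       
dental            t̪ʰ       t̪ʼ     
retroflex         ʈʰ        ʈʼ      
palatal           cʰ        —       
velar             kʰ        kʼ      
uvular            qʰ        qʼ      
Gaps, from front to back: bilabial lacks ejective (/pʼ/); palatal lacks ejective (/cʼ/).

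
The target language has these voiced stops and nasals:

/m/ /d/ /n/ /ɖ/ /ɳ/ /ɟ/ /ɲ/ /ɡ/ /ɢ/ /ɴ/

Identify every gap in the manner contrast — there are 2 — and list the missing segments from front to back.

/b/, /ŋ/

bilabial: oral stop —, nasal /m/.
alveolar: oral stop /d/, nasal /n/.
retroflex: oral stop /ɖ/, nasal /ɳ/.
palatal: oral stop /ɟ/, nasal /ɲ/.
velar: oral stop /ɡ/, nasal —.
uvular: oral stop /ɢ/, nasal /ɴ/.
Gaps, from front to back: bilabial lacks oral stop (/b/); velar lacks nasal (/ŋ/).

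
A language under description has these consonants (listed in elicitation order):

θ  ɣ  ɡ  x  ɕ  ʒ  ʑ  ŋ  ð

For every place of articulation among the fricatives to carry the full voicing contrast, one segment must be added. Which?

dental: voiceless /θ/, voiced /ð/.
postalveolar: voiceless —, voiced /ʒ/.
alveolo-palatal: voiceless /ɕ/, voiced /ʑ/.
velar: voiceless /x/, voiced /ɣ/.
The postalveolar row has no voiceless member, so the gap is the voiceless postalveolar fricative /ʃ/.

/ʃ/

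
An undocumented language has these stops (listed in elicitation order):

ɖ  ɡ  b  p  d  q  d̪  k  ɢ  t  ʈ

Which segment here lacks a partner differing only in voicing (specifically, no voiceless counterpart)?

Bilabial: /p/ ~ /b/
Alveolar: /t/ ~ /d/
Retroflex: /ʈ/ ~ /ɖ/
Velar: /k/ ~ /ɡ/
Uvular: /q/ ~ /ɢ/
Dental: only /d̪/ (voiced); no voiceless partner.
So /d̪/ is the unpaired segment.

/d̪/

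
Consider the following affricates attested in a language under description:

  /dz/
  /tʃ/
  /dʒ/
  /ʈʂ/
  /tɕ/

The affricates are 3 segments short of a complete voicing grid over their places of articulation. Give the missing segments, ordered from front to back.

/ts/, /ɖʐ/, /dʑ/

alveolar: voiceless —, voiced /dz/.
postalveolar: voiceless /tʃ/, voiced /dʒ/.
retroflex: voiceless /ʈʂ/, voiced —.
alveolo-palatal: voiceless /tɕ/, voiced —.
Gaps, from front to back: alveolar lacks voiceless (/ts/); retroflex lacks voiced (/ɖʐ/); alveolo-palatal lacks voiced (/dʑ/).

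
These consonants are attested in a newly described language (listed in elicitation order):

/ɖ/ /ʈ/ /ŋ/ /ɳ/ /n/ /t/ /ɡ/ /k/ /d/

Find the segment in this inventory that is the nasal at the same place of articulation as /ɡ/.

/ŋ/

/ɡ/ is a voiced velar stop.
The nasal at the same place is a velar nasal — in this inventory, /ŋ/.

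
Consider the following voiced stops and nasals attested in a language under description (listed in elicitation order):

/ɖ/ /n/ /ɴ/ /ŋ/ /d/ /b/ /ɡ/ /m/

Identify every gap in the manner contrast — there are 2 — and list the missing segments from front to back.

/ɳ/, /ɢ/

place of articulation  oral stop  nasal   
bilabial          b         m       
alveolar          d         n       
retroflex         ɖ         —       
velar             ɡ         ŋ       
uvular            —         ɴ       
Gaps, from front to back: retroflex lacks nasal (/ɳ/); uvular lacks oral stop (/ɢ/).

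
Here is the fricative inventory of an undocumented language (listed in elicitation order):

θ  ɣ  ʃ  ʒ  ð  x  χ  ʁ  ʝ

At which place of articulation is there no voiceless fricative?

palatal

place of articulation  voiceless  voiced  
dental            θ         ð       
postalveolar      ʃ         ʒ       
palatal           —         ʝ       
velar             x         ɣ       
uvular            χ         ʁ       
Every place of articulation has a voiceless member except palatal, where /ç/ would be expected.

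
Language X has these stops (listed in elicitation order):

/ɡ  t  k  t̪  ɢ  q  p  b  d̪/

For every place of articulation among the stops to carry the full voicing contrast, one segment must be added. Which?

/d/

bilabial: voiceless /p/, voiced /b/.
dental: voiceless /t̪/, voiced /d̪/.
alveolar: voiceless /t/, voiced —.
velar: voiceless /k/, voiced /ɡ/.
uvular: voiceless /q/, voiced /ɢ/.
The alveolar row has no voiced member, so the gap is the voiced alveolar stop /d/.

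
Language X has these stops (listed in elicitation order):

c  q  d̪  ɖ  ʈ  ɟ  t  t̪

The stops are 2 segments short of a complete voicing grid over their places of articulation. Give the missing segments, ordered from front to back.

/d/, /ɢ/

dental: voiceless /t̪/, voiced /d̪/.
alveolar: voiceless /t/, voiced —.
retroflex: voiceless /ʈ/, voiced /ɖ/.
palatal: voiceless /c/, voiced /ɟ/.
uvular: voiceless /q/, voiced —.
Gaps, from front to back: alveolar lacks voiced (/d/); uvular lacks voiced (/ɢ/).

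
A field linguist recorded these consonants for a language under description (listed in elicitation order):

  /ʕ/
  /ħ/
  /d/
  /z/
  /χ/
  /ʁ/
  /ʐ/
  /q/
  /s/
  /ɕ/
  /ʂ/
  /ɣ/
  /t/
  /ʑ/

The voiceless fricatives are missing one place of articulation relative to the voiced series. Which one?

Voiceless: /s/ (alveolar), /ʂ/ (retroflex), /ɕ/ (alveolo-palatal), /χ/ (uvular), /ħ/ (pharyngeal).
Voiced: /z/ (alveolar), /ʐ/ (retroflex), /ʑ/ (alveolo-palatal), /ɣ/ (velar), /ʁ/ (uvular), /ʕ/ (pharyngeal).
Every place of articulation has a voiceless member except velar, where /x/ would be expected.

velar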